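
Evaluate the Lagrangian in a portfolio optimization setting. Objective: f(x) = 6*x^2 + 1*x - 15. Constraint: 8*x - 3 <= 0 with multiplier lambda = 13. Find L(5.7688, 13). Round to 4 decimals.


Step 1: Evaluate f(x).
f(5.7688) = 6*5.7688^2 + 1*5.7688 - 15 = 190.4431
Step 2: Evaluate g(x).
g(5.7688) = 8*5.7688 - 3 = 43.1504
Step 3: Compute Lagrangian.
L = 190.4431 + 13*43.1504 = 751.3983


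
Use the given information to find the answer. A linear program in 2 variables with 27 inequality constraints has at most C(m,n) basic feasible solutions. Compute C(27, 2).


Each vertex corresponds to some choice of n active constraints out of m, so the number of vertices is at most C(m, n) = m! / (n!(m-n)!).
m = 27, n = 2
Numerator: 27 * 26
Denominator: 2! = 2
C(27, 2) = 351


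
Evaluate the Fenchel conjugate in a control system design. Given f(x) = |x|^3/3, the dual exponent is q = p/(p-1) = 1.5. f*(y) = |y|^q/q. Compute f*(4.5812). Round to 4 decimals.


The conjugate exponent q satisfies 1/p + 1/q = 1.
p = 3, so q = 3/(3 - 1) = 1.5
|y|^q = 4.5812^1.5 = 9.8055
f*(4.5812) = 9.8055 / 1.5 = 6.537


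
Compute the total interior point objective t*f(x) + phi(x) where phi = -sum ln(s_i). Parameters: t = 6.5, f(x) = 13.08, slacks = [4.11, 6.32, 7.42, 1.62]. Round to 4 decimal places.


Step 1: Compute log-barrier.
ln values: [1.4134, 1.8437, 2.0042, 0.4824]
phi = -(1.4134 + 1.8437 + 2.0042 + 0.4824) = -5.7437
Step 2: Compute augmented objective.
t*f(x) = 6.5*13.08 = 85.02
Total = 85.02 - 5.7437 = 79.2763


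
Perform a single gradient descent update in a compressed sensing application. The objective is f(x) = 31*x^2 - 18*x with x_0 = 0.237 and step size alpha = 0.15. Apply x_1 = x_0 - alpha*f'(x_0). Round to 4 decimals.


We compute the gradient at x_0 and apply the update.
f'(x) = 62*x - 18
f'(0.237) = 62*0.237 - 18 = -3.306
x_1 = 0.237 - 0.15*-3.306 = 0.7329


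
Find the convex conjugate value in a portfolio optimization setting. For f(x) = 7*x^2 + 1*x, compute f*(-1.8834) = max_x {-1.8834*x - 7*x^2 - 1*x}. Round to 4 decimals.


f*(y) = sup_x {y*x - a*x^2 - b*x} = sup_x {(y-b)*x - a*x^2}
FOC: (y - b) - 2a*x = 0 => x* = (y - b)/(2a)
x* = (-1.8834 - 1)/(2*7) = -0.206
f*(-1.8834) = (y-b)^2/(4a) = (-1.8834 - 1)^2/(4*7)
= 8.314/28 = 0.2969


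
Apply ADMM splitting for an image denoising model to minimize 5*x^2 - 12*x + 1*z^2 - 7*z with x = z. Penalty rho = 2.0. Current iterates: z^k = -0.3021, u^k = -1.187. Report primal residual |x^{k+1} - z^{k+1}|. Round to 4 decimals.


ADMM iteration with rho = 2.0, z^k = -0.3021, u^k = -1.187
Step 1: x-update.
Minimize 5*x^2 - 12*x + (2.0/2)*(x + 0.3021 - 1.187)^2
FOC: (2*5 + 2.0)*x = 12 + 2.0*(-0.3021 + 1.187)
x^{k+1} = 1.1475
Step 2: z-update.
Minimize 1*z^2 - 7*z + (2.0/2)*(1.1475 - z - 1.187)^2
FOC: (2*1 + 2.0)*z = 7 + 2.0*(1.1475 - 1.187)
z^{k+1} = 1.7302
Step 3: u-update.
u^{k+1} = -1.187 + 1.1475 - 1.7302 = -1.7698
Step 4: Primal residual = |1.1475 - 1.7302| = 0.5828


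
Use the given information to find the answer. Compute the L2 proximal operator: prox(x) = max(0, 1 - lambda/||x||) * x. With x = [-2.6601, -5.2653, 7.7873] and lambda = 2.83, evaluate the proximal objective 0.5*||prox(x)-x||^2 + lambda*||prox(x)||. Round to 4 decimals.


Step 1: Compute ||x||.
||x|| = 9.7694
Step 2: Compute scaling factor.
scale = max(0, 1 - 2.83/9.7694) = 0.7103
Step 3: prox(x) = [-1.8895, -3.7401, 5.5315]
||prox(x)|| = 6.9394
Step 4: Proximal objective.
0.5*||prox-x||^2 = 4.0045
lambda*||prox|| = 19.6385
Total = 23.643


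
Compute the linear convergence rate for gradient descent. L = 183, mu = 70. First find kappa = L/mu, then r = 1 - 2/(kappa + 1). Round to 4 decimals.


Step 1: Compute the condition number.
kappa = L/mu = 183/70 = 2.6143
Step 2: Compute the convergence rate.
r = 1 - 2/(kappa + 1) = 1 - 2*mu/(L + mu) = (L - mu)/(L + mu) = 113/253 = 0.4466


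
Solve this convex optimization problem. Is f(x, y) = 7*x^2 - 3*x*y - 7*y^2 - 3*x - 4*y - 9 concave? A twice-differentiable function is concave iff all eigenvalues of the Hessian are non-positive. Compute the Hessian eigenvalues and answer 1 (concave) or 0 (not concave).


The Hessian of f(x,y) = 7*x^2 - 3*x*y - 7*y^2 - 3*x - 4*y - 9 is:
H = [[14, -3], [-3, -14]]
Trace = 14 - 14 = 0
Determinant = 14*-14 - (-3)^2 = -205
Discriminant = (0)^2 - 4*-205 = 820.0
Eigenvalues: lambda_1 = -14.3178, lambda_2 = 14.3178
The function is not concave.

0


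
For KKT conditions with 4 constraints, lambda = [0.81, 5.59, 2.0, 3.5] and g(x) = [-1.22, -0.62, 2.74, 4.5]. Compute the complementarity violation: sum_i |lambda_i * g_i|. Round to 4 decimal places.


KKT complementary slackness check:
lambda_1 * g_1 = 0.81 * -1.22 = -0.9882
lambda_2 * g_2 = 5.59 * -0.62 = -3.4658
lambda_3 * g_3 = 2.0 * 2.74 = 5.48
lambda_4 * g_4 = 3.5 * 4.5 = 15.75
Total violation = 0.9882 + 3.4658 + 5.48 + 15.75 = 25.684


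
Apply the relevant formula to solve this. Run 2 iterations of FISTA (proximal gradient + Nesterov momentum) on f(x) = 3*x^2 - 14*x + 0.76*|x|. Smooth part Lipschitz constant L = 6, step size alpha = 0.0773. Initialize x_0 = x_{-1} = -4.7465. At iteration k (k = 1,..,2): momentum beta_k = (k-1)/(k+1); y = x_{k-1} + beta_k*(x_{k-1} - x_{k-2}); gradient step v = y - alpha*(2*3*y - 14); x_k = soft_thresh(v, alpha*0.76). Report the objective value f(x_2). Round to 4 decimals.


FISTA on f(x) = 3*x^2 - 14*x + 0.76*|x|
L = 6, alpha = 0.0773
Iteration 1: beta = 0.0, y = -4.7465 + 0.0*(-4.7465 + 4.7465) = -4.7465
  grad(y) = -42.479, v = y - alpha*grad = -1.4629
  prox(v) = soft_thresh(-1.4629, 0.0587) = -1.4041
Iteration 2: beta = 0.3333, y = -1.4041 + 0.3333*(-1.4041 + 4.7465) = -0.29
  grad(y) = -15.74, v = y - alpha*grad = 0.9267
  prox(v) = soft_thresh(0.9267, 0.0587) = 0.868
f(x_2) = 3*0.868^2 - 14*0.868 + 0.76*|0.868| = -9.2317


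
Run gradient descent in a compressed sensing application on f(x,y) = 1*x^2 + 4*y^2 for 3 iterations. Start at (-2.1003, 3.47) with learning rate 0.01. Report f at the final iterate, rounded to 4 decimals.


Gradient descent on f(x,y) = 1*x^2 + 4*y^2.
Starting point: (-2.1003, 3.47), alpha = 0.01
Step 1: grad_x = 2*1*-2.1003 = -4.2006, grad_y = 2*4*3.47 = 27.76
  x_1 = -2.1003 - 0.01*-4.2006 = -2.0583
  y_1 = 3.47 - 0.01*27.76 = 3.1924
Step 2: grad_x = 2*1*-2.0583 = -4.1166, grad_y = 2*4*3.1924 = 25.5392
  x_2 = -2.0583 - 0.01*-4.1166 = -2.0171
  y_2 = 3.1924 - 0.01*25.5392 = 2.937
Step 3: grad_x = 2*1*-2.0171 = -4.0343, grad_y = 2*4*2.937 = 23.4961
  x_3 = -2.0171 - 0.01*-4.0343 = -1.9768
  y_3 = 2.937 - 0.01*23.4961 = 2.702
f(-1.9768, 2.702) = 1*(-1.9768)^2 + 4*2.702^2 = 33.1119


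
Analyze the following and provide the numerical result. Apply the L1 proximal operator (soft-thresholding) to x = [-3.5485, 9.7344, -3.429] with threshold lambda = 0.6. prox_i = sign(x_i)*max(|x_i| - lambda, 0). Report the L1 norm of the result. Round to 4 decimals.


Soft-thresholding with lambda = 0.6:
prox(-3.5485) = sign(-3.5485)*max(|-3.5485| - 0.6, 0) = -2.9485
prox(9.7344) = sign(9.7344)*max(|9.7344| - 0.6, 0) = 9.1344
prox(-3.429) = sign(-3.429)*max(|-3.429| - 0.6, 0) = -2.829
prox(x) = [-2.9485, 9.1344, -2.829]
||prox(x)||_1 = 2.9485 + 9.1344 + 2.829 = 14.9119


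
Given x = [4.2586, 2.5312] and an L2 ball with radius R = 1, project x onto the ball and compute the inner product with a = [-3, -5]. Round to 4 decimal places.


Step 1: Compute ||x|| (intermediates to 6 decimals).
||x|| = sqrt(4.2586^2 + 2.5312^2) = 4.954054
Step 2: Project.
Since ||x|| > R, scale = R/||x|| = 1/4.954054 = 0.201855, proj(x) = scale * x
proj(x) = [0.85962, 0.510935]
Step 3: Dot product.
a^T * proj(x) = -3*0.85962 - 5*0.510935 = -5.1335


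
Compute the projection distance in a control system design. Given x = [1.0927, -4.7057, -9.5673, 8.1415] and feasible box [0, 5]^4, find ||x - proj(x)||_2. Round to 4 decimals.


Project each component onto [0, 5].
clip(1.0927) = 1.0927, clip(-4.7057) = 0.0, clip(-9.5673) = 0.0, clip(8.1415) = 5.0
Projection = [1.0927, 0.0, 0.0, 5.0]
Squared diffs: [0.0, 22.1436, 91.5332, 9.869]
Distance = sqrt(123.5458) = 11.1151


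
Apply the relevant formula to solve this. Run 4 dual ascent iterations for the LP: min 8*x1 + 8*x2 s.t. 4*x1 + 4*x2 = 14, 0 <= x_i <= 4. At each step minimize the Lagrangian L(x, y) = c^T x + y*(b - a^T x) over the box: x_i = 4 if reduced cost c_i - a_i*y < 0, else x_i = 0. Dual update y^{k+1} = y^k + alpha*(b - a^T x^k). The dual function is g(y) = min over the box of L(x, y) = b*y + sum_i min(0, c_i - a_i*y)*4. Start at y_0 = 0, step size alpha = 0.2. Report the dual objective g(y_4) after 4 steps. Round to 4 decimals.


Dual ascent for LP: min 8*x1 + 8*x2, 4*x1 + 4*x2 = 14, 0 <= x_i <= 4
Step 1: y^k = 0.0, reduced costs: (8.0, 8.0)
  x^k = (0.0, 0.0), subgradient = b - a^T x = 14.0
  y^{k+1} = 0.0 + 0.2*14.0 = 2.8
Step 2: y^k = 2.8, reduced costs: (-3.2, -3.2)
  x^k = (4.0, 4.0), subgradient = b - a^T x = -18.0
  y^{k+1} = 2.8 + 0.2*-18.0 = -0.8
Step 3: y^k = -0.8, reduced costs: (11.2, 11.2)
  x^k = (0.0, 0.0), subgradient = b - a^T x = 14.0
  y^{k+1} = -0.8 + 0.2*14.0 = 2.0
Step 4: y^k = 2.0, reduced costs: (0.0, 0.0)
  x^k = (0.0, 0.0), subgradient = b - a^T x = 14.0
  y^{k+1} = 2.0 + 0.2*14.0 = 4.8
Dual objective at y_4 = 4.8: reduced costs (-11.2, -11.2), box minimizer x = (4.0, 4.0)
g(y_4) = b*y + (c1 - a1*y)*x1 + (c2 - a2*y)*x2 = 14*4.8 + (-11.2)*4.0 + (-11.2)*4.0 = 67.2 - 44.8 - 44.8 = -22.4


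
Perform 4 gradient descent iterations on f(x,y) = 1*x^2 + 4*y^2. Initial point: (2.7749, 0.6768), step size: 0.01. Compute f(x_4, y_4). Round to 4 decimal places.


Gradient descent on f(x,y) = 1*x^2 + 4*y^2.
Starting point: (2.7749, 0.6768), alpha = 0.01
Step 1: grad_x = 2*1*2.7749 = 5.5498, grad_y = 2*4*0.6768 = 5.4144
  x_1 = 2.7749 - 0.01*5.5498 = 2.7194
  y_1 = 0.6768 - 0.01*5.4144 = 0.6227
Step 2: grad_x = 2*1*2.7194 = 5.4388, grad_y = 2*4*0.6227 = 4.9812
  x_2 = 2.7194 - 0.01*5.4388 = 2.665
  y_2 = 0.6227 - 0.01*4.9812 = 0.5728
Step 3: grad_x = 2*1*2.665 = 5.33, grad_y = 2*4*0.5728 = 4.5827
  x_3 = 2.665 - 0.01*5.33 = 2.6117
  y_3 = 0.5728 - 0.01*4.5827 = 0.527
Step 4: grad_x = 2*1*2.6117 = 5.2234, grad_y = 2*4*0.527 = 4.2161
  x_4 = 2.6117 - 0.01*5.2234 = 2.5595
  y_4 = 0.527 - 0.01*4.2161 = 0.4849
f(2.5595, 0.4849) = 1*2.5595^2 + 4*0.4849^2 = 7.4913


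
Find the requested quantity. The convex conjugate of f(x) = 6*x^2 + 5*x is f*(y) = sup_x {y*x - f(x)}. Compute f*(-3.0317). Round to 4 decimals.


f*(y) = sup_x {y*x - a*x^2 - b*x} = sup_x {(y-b)*x - a*x^2}
FOC: (y - b) - 2a*x = 0 => x* = (y - b)/(2a)
x* = (-3.0317 - 5)/(2*6) = -0.6693
f*(-3.0317) = (y-b)^2/(4a) = (-3.0317 - 5)^2/(4*6)
= 64.5082/24 = 2.6878


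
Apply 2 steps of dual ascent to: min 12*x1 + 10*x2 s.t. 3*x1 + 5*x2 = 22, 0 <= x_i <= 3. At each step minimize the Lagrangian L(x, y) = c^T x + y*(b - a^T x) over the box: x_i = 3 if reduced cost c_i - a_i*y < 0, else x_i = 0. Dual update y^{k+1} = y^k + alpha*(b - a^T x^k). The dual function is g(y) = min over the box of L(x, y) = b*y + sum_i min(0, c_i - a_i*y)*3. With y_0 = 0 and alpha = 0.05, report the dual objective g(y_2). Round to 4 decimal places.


Dual ascent for LP: min 12*x1 + 10*x2, 3*x1 + 5*x2 = 22, 0 <= x_i <= 3
Step 1: y^k = 0.0, reduced costs: (12.0, 10.0)
  x^k = (0.0, 0.0), subgradient = b - a^T x = 22.0
  y^{k+1} = 0.0 + 0.05*22.0 = 1.1
Step 2: y^k = 1.1, reduced costs: (8.7, 4.5)
  x^k = (0.0, 0.0), subgradient = b - a^T x = 22.0
  y^{k+1} = 1.1 + 0.05*22.0 = 2.2
Dual objective at y_2 = 2.2: reduced costs (5.4, -1.0), box minimizer x = (0.0, 3.0)
g(y_2) = b*y + (c1 - a1*y)*x1 + (c2 - a2*y)*x2 = 22*2.2 + 5.4*0.0 + (-1.0)*3.0 = 48.4 + 0.0 - 3.0 = 45.4


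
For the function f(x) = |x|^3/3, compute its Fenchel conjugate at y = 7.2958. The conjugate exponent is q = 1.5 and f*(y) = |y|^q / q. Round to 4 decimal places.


The conjugate exponent q satisfies 1/p + 1/q = 1.
p = 3, so q = 3/(3 - 1) = 1.5
|y|^q = 7.2958^1.5 = 19.7065
f*(7.2958) = 19.7065 / 1.5 = 13.1377


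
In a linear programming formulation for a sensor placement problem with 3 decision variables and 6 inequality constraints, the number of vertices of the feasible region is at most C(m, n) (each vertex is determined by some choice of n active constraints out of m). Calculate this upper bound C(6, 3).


Each vertex corresponds to some choice of n active constraints out of m, so the number of vertices is at most C(m, n) = m! / (n!(m-n)!).
m = 6, n = 3
Numerator: 6 * 5 * 4
Denominator: 3! = 6
C(6, 3) = 20


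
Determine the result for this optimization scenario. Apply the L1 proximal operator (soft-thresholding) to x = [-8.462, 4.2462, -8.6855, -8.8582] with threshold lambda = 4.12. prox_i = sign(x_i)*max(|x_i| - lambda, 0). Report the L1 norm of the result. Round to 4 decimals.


Soft-thresholding with lambda = 4.12:
prox(-8.462) = sign(-8.462)*max(|-8.462| - 4.12, 0) = -4.342
prox(4.2462) = sign(4.2462)*max(|4.2462| - 4.12, 0) = 0.1262
prox(-8.6855) = sign(-8.6855)*max(|-8.6855| - 4.12, 0) = -4.5655
prox(-8.8582) = sign(-8.8582)*max(|-8.8582| - 4.12, 0) = -4.7382
prox(x) = [-4.342, 0.1262, -4.5655, -4.7382]
||prox(x)||_1 = 4.342 + 0.1262 + 4.5655 + 4.7382 = 13.7719


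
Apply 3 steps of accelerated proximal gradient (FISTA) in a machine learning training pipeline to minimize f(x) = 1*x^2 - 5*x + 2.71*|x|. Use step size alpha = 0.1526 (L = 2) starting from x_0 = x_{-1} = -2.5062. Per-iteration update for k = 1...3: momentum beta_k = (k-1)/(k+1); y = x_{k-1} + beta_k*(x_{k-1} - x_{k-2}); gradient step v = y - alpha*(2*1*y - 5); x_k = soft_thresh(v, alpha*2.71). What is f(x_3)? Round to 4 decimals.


FISTA on f(x) = 1*x^2 - 5*x + 2.71*|x|
L = 2, alpha = 0.1526
Iteration 1: beta = 0.0, y = -2.5062 + 0.0*(-2.5062 + 2.5062) = -2.5062
  grad(y) = -10.0124, v = y - alpha*grad = -0.9783
  prox(v) = soft_thresh(-0.9783, 0.4135) = -0.5648
Iteration 2: beta = 0.3333, y = -0.5648 + 0.3333*(-0.5648 + 2.5062) = 0.0824
  grad(y) = -4.8352, v = y - alpha*grad = 0.8202
  prox(v) = soft_thresh(0.8202, 0.4135) = 0.4067
Iteration 3: beta = 0.5, y = 0.4067 + 0.5*(0.4067 + 0.5648) = 0.8924
  grad(y) = -3.2152, v = y - alpha*grad = 1.3831
  prox(v) = soft_thresh(1.3831, 0.4135) = 0.9695
f(x_3) = 1*0.9695^2 - 5*0.9695 + 2.71*|0.9695| = -1.2802


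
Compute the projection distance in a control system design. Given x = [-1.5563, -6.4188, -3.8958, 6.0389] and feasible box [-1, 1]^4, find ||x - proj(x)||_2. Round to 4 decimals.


Project each component onto [-1, 1].
clip(-1.5563) = -1.0, clip(-6.4188) = -1.0, clip(-3.8958) = -1.0, clip(6.0389) = 1.0
Projection = [-1.0, -1.0, -1.0, 1.0]
Squared diffs: [0.3095, 29.3634, 8.3857, 25.3905]
Distance = sqrt(63.4491) = 7.9655


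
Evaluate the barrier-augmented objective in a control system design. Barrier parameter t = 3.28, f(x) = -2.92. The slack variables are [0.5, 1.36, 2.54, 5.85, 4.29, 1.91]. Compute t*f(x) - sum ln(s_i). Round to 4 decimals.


Step 1: Compute log-barrier.
ln values: [-0.6931, 0.3075, 0.9322, 1.7664, 1.4563, 0.6471]
phi = -(-0.6931 + 0.3075 + 0.9322 + 1.7664 + 1.4563 + 0.6471) = -4.4163
Step 2: Compute augmented objective.
t*f(x) = 3.28*-2.92 = -9.5776
Total = -9.5776 - 4.4163 = -13.9939


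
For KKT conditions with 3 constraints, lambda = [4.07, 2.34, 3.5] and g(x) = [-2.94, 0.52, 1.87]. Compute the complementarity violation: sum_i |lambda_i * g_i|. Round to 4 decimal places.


KKT complementary slackness check:
lambda_1 * g_1 = 4.07 * -2.94 = -11.9658
lambda_2 * g_2 = 2.34 * 0.52 = 1.2168
lambda_3 * g_3 = 3.5 * 1.87 = 6.545
Total violation = 11.9658 + 1.2168 + 6.545 = 19.7276


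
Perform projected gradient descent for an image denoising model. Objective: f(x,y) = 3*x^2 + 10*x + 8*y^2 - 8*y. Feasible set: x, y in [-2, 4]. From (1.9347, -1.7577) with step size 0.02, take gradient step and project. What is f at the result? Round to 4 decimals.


Step 1: Compute gradient at (1.9347, -1.7577).
grad_x = 2*3*1.9347 + 10 = 21.6082
grad_y = 2*8*-1.7577 - 8 = -36.1232
Step 2: Gradient step.
x_raw = 1.9347 - 0.02*21.6082 = 1.5025
y_raw = -1.7577 - 0.02*-36.1232 = -1.0352
Step 3: Project onto [-2, 4].
x_proj = clip(1.5025) = 1.5025
y_proj = clip(-1.0352) = -1.0352
Step 4: Evaluate f.
f(1.5025, -1.0352) = 38.6538


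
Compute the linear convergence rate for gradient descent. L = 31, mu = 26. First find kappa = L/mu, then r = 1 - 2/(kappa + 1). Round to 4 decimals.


Step 1: Compute the condition number.
kappa = L/mu = 31/26 = 1.1923
Step 2: Compute the convergence rate.
r = 1 - 2/(kappa + 1) = 1 - 2*mu/(L + mu) = (L - mu)/(L + mu) = 5/57 = 0.0877


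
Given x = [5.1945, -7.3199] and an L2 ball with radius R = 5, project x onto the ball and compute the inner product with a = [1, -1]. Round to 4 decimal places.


Step 1: Compute ||x|| (intermediates to 6 decimals).
||x|| = sqrt(5.1945^2 + (-7.3199)^2) = 8.975732
Step 2: Project.
Since ||x|| > R, scale = R/||x|| = 5/8.975732 = 0.557058, proj(x) = scale * x
proj(x) = [2.893638, -4.077609]
Step 3: Dot product.
a^T * proj(x) = 1*2.893638 - 1*(-4.077609) = 6.9712


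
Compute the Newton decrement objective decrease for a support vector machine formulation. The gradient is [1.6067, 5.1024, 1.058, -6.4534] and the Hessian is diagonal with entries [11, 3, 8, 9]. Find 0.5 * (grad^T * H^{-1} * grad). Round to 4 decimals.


Step 1: H is diagonal, so H^(-1) * g = [0.1461, 1.7008, 0.1323, -0.717].
Step 2: g^T H^(-1) g = sum_i g_i^2 / H_ii
  = (1.6067)^2/11 + (5.1024)^2/3 + (1.058)^2/8 + (-6.4534)^2/9
  = 0.2347 + 8.6782 + 0.1399 + 4.6274 = 13.6801
Step 3: Objective decrease = 0.5 * g^T H^(-1) g = 6.8401


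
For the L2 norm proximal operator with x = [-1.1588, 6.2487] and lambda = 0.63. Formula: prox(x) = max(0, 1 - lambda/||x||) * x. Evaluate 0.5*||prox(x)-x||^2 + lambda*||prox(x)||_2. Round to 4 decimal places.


Step 1: Compute ||x||.
||x|| = 6.3552
Step 2: Compute scaling factor.
scale = max(0, 1 - 0.63/6.3552) = 0.9009
Step 3: prox(x) = [-1.0439, 5.6293]
||prox(x)|| = 5.7252
Step 4: Proximal objective.
0.5*||prox-x||^2 = 0.1985
lambda*||prox|| = 3.6069
Total = 3.8054


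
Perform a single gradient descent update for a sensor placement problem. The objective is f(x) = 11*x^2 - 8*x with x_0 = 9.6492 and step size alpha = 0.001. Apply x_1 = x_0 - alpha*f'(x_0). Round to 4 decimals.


We compute the gradient at x_0 and apply the update.
f'(x) = 22*x - 8
f'(9.6492) = 22*9.6492 - 8 = 204.2824
x_1 = 9.6492 - 0.001*204.2824 = 9.4449


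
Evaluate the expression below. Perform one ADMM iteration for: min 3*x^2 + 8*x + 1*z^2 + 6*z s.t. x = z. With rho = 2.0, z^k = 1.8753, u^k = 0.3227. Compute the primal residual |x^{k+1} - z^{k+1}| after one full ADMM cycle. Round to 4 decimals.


ADMM iteration with rho = 2.0, z^k = 1.8753, u^k = 0.3227
Step 1: x-update.
Minimize 3*x^2 + 8*x + (2.0/2)*(x - 1.8753 + 0.3227)^2
FOC: (2*3 + 2.0)*x = -8 + 2.0*(1.8753 - 0.3227)
x^{k+1} = -0.6119
Step 2: z-update.
Minimize 1*z^2 + 6*z + (2.0/2)*(-0.6119 - z + 0.3227)^2
FOC: (2*1 + 2.0)*z = -6 + 2.0*(-0.6119 + 0.3227)
z^{k+1} = -1.6446
Step 3: u-update.
u^{k+1} = 0.3227 - 0.6119 + 1.6446 = 1.3554
Step 4: Primal residual = |-0.6119 + 1.6446| = 1.0327


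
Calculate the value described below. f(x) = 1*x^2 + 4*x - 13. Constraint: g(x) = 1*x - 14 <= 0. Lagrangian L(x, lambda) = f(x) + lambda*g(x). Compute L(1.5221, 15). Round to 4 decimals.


Step 1: Evaluate f(x).
f(1.5221) = 1*1.5221^2 + 4*1.5221 - 13 = -4.5948
Step 2: Evaluate g(x).
g(1.5221) = 1*1.5221 - 14 = -12.4779
Step 3: Compute Lagrangian.
L = -4.5948 + 15*-12.4779 = -191.7633


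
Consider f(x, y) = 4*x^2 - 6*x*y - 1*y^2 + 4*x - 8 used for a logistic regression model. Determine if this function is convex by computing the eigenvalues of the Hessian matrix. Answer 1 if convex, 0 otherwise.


The Hessian of f(x,y) = 4*x^2 - 6*x*y - 1*y^2 + 4*x - 8 is:
H = [[8, -6], [-6, -2]]
Trace = 8 - 2 = 6
Determinant = 8*-2 - (-6)^2 = -52
Discriminant = (6)^2 - 4*-52 = 244.0
Eigenvalues: lambda_1 = -4.8102, lambda_2 = 10.8102
The function is not convex.

0


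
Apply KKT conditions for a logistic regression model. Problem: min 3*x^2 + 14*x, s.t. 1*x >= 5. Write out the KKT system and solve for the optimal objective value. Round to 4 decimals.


Step 1: Try lambda = 0 (constraint inactive).
x_unc = -14/(2*3) = -2.3333
Check: 1*-2.3333 = -2.3333 < 5 -- violated!
Step 2: Constraint must be active: 1*x = 5
x* = 5/1 = 5.0
lambda = (2*3*5.0 + 14)/1 = 44.0
Step 3: Compute optimal value.
f(x*) = 3*5.0^2 + 14*5.0 = 145.0


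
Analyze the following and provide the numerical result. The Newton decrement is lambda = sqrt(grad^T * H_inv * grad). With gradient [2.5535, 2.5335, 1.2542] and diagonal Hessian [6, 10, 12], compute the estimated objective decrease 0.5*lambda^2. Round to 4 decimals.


Step 1: H is diagonal, so H^(-1) * g = [0.4256, 0.2534, 0.1045].
Step 2: g^T H^(-1) g = sum_i g_i^2 / H_ii
  = (2.5535)^2/6 + (2.5335)^2/10 + (1.2542)^2/12
  = 1.0867 + 0.6419 + 0.1311 = 1.8597
Step 3: Objective decrease = 0.5 * g^T H^(-1) g = 0.9298


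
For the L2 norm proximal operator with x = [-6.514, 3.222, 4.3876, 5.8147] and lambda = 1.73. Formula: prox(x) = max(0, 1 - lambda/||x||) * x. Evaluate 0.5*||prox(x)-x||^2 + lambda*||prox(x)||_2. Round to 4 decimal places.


Step 1: Compute ||x||.
||x|| = 10.2896
Step 2: Compute scaling factor.
scale = max(0, 1 - 1.73/10.2896) = 0.8319
Step 3: prox(x) = [-5.4188, 2.6803, 3.6499, 4.8371]
||prox(x)|| = 8.5596
Step 4: Proximal objective.
0.5*||prox-x||^2 = 1.4965
lambda*||prox|| = 14.8081
Total = 16.3045


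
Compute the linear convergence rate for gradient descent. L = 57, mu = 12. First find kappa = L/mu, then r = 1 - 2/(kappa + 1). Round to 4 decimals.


Step 1: Compute the condition number.
kappa = L/mu = 57/12 = 4.75
Step 2: Compute the convergence rate.
r = 1 - 2/(kappa + 1) = 1 - 2*mu/(L + mu) = (L - mu)/(L + mu) = 45/69 = 0.6522


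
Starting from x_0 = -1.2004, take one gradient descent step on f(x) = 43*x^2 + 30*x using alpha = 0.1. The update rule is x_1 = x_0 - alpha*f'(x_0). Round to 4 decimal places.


We compute the gradient at x_0 and apply the update.
f'(x) = 86*x + 30
f'(-1.2004) = 86*-1.2004 + 30 = -73.2344
x_1 = -1.2004 - 0.1*-73.2344 = 6.123


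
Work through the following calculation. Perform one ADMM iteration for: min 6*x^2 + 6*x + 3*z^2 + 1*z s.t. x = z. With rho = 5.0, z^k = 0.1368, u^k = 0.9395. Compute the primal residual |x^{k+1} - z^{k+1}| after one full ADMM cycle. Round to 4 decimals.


ADMM iteration with rho = 5.0, z^k = 0.1368, u^k = 0.9395
Step 1: x-update.
Minimize 6*x^2 + 6*x + (5.0/2)*(x - 0.1368 + 0.9395)^2
FOC: (2*6 + 5.0)*x = -6 + 5.0*(0.1368 - 0.9395)
x^{k+1} = -0.589
Step 2: z-update.
Minimize 3*z^2 + 1*z + (5.0/2)*(-0.589 - z + 0.9395)^2
FOC: (2*3 + 5.0)*z = -1 + 5.0*(-0.589 + 0.9395)
z^{k+1} = 0.0684
Step 3: u-update.
u^{k+1} = 0.9395 - 0.589 - 0.0684 = 0.2821
Step 4: Primal residual = |-0.589 - 0.0684| = 0.6574


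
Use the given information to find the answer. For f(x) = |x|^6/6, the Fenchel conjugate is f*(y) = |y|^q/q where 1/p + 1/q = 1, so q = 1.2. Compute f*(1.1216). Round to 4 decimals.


The conjugate exponent q satisfies 1/p + 1/q = 1.
p = 6, so q = 6/(6 - 1) = 1.2
|y|^q = 1.1216^1.2 = 1.1476
f*(1.1216) = 1.1476 / 1.2 = 0.9564


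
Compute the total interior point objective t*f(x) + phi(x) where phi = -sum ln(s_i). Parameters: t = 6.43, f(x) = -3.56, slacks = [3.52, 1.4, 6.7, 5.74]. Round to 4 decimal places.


Step 1: Compute log-barrier.
ln values: [1.2585, 0.3365, 1.9021, 1.7475]
phi = -(1.2585 + 0.3365 + 1.9021 + 1.7475) = -5.2445
Step 2: Compute augmented objective.
t*f(x) = 6.43*-3.56 = -22.8908
Total = -22.8908 - 5.2445 = -28.1353


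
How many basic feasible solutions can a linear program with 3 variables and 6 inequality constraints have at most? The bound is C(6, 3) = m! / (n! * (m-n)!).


Each vertex corresponds to some choice of n active constraints out of m, so the number of vertices is at most C(m, n) = m! / (n!(m-n)!).
m = 6, n = 3
Numerator: 6 * 5 * 4
Denominator: 3! = 6
C(6, 3) = 20


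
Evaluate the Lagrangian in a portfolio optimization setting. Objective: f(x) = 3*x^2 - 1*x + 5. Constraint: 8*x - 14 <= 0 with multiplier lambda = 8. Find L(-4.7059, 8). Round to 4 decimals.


Step 1: Evaluate f(x).
f(-4.7059) = 3*(-4.7059)^2 - 1*(-4.7059) + 5 = 76.1424
Step 2: Evaluate g(x).
g(-4.7059) = 8*-4.7059 - 14 = -51.6472
Step 3: Compute Lagrangian.
L = 76.1424 + 8*-51.6472 = -337.0352


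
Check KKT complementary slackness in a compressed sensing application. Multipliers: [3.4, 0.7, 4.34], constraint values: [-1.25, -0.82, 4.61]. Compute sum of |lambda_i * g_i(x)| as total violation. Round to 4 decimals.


KKT complementary slackness check:
lambda_1 * g_1 = 3.4 * -1.25 = -4.25
lambda_2 * g_2 = 0.7 * -0.82 = -0.574
lambda_3 * g_3 = 4.34 * 4.61 = 20.0074
Total violation = 4.25 + 0.574 + 20.0074 = 24.8314


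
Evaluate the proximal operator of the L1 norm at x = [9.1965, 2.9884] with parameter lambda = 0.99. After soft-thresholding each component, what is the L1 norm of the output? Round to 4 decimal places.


Soft-thresholding with lambda = 0.99:
prox(9.1965) = sign(9.1965)*max(|9.1965| - 0.99, 0) = 8.2065
prox(2.9884) = sign(2.9884)*max(|2.9884| - 0.99, 0) = 1.9984
prox(x) = [8.2065, 1.9984]
||prox(x)||_1 = 8.2065 + 1.9984 = 10.2049


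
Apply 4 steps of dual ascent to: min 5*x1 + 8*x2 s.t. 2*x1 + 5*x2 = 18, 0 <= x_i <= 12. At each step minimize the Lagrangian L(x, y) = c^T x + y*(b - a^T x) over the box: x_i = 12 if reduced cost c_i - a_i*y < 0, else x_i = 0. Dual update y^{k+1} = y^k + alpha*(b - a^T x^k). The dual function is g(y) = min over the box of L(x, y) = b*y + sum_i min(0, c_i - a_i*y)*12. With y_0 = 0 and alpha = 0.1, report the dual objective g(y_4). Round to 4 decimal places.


Dual ascent for LP: min 5*x1 + 8*x2, 2*x1 + 5*x2 = 18, 0 <= x_i <= 12
Step 1: y^k = 0.0, reduced costs: (5.0, 8.0)
  x^k = (0.0, 0.0), subgradient = b - a^T x = 18.0
  y^{k+1} = 0.0 + 0.1*18.0 = 1.8
Step 2: y^k = 1.8, reduced costs: (1.4, -1.0)
  x^k = (0.0, 12.0), subgradient = b - a^T x = -42.0
  y^{k+1} = 1.8 + 0.1*-42.0 = -2.4
Step 3: y^k = -2.4, reduced costs: (9.8, 20.0)
  x^k = (0.0, 0.0), subgradient = b - a^T x = 18.0
  y^{k+1} = -2.4 + 0.1*18.0 = -0.6
Step 4: y^k = -0.6, reduced costs: (6.2, 11.0)
  x^k = (0.0, 0.0), subgradient = b - a^T x = 18.0
  y^{k+1} = -0.6 + 0.1*18.0 = 1.2
Dual objective at y_4 = 1.2: reduced costs (2.6, 2.0), box minimizer x = (0.0, 0.0)
g(y_4) = b*y + (c1 - a1*y)*x1 + (c2 - a2*y)*x2 = 18*1.2 + 2.6*0.0 + 2.0*0.0 = 21.6 + 0.0 + 0.0 = 21.6


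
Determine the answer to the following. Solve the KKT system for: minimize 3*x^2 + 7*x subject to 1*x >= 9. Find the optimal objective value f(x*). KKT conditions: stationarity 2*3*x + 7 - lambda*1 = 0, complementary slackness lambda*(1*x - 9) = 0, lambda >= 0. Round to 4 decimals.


Step 1: Try lambda = 0 (constraint inactive).
x_unc = -7/(2*3) = -1.1667
Check: 1*-1.1667 = -1.1667 < 9 -- violated!
Step 2: Constraint must be active: 1*x = 9
x* = 9/1 = 9.0
lambda = (2*3*9.0 + 7)/1 = 61.0
Step 3: Compute optimal value.
f(x*) = 3*9.0^2 + 7*9.0 = 306.0


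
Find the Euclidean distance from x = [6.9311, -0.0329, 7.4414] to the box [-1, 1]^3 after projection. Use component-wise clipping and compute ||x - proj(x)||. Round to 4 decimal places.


Project each component onto [-1, 1].
clip(6.9311) = 1.0, clip(-0.0329) = -0.0329, clip(7.4414) = 1.0
Projection = [1.0, -0.0329, 1.0]
Squared diffs: [35.1779, 0.0, 41.4916]
Distance = sqrt(76.6695) = 8.7561


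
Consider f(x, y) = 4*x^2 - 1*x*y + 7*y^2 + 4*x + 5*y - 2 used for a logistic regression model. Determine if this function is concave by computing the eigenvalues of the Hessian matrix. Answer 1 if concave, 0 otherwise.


The Hessian of f(x,y) = 4*x^2 - 1*x*y + 7*y^2 + 4*x + 5*y - 2 is:
H = [[8, -1], [-1, 14]]
Trace = 8 + 14 = 22
Determinant = 8*14 - (-1)^2 = 111
Discriminant = (22)^2 - 4*111 = 40.0
Eigenvalues: lambda_1 = 7.8377, lambda_2 = 14.1623
The function is not concave.

0


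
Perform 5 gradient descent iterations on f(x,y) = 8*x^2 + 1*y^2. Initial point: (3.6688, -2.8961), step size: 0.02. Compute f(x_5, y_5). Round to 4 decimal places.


Gradient descent on f(x,y) = 8*x^2 + 1*y^2.
Starting point: (3.6688, -2.8961), alpha = 0.02
Step 1: grad_x = 2*8*3.6688 = 58.7008, grad_y = 2*1*-2.8961 = -5.7922
  x_1 = 3.6688 - 0.02*58.7008 = 2.4948
  y_1 = -2.8961 - 0.02*-5.7922 = -2.7803
Step 2: grad_x = 2*8*2.4948 = 39.9165, grad_y = 2*1*-2.7803 = -5.5605
  x_2 = 2.4948 - 0.02*39.9165 = 1.6965
  y_2 = -2.7803 - 0.02*-5.5605 = -2.669
Step 3: grad_x = 2*8*1.6965 = 27.1432, grad_y = 2*1*-2.669 = -5.3381
  x_3 = 1.6965 - 0.02*27.1432 = 1.1536
  y_3 = -2.669 - 0.02*-5.3381 = -2.5623
Step 4: grad_x = 2*8*1.1536 = 18.4574, grad_y = 2*1*-2.5623 = -5.1246
  x_4 = 1.1536 - 0.02*18.4574 = 0.7844
  y_4 = -2.5623 - 0.02*-5.1246 = -2.4598
Step 5: grad_x = 2*8*0.7844 = 12.551, grad_y = 2*1*-2.4598 = -4.9196
  x_5 = 0.7844 - 0.02*12.551 = 0.5334
  y_5 = -2.4598 - 0.02*-4.9196 = -2.3614
f(0.5334, -2.3614) = 8*0.5334^2 + 1*(-2.3614)^2 = 7.8525


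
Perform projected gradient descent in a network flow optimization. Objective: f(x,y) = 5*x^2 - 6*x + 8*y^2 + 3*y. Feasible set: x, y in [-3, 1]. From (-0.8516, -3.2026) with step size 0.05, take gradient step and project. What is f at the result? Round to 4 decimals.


Step 1: Compute gradient at (-0.8516, -3.2026).
grad_x = 2*5*-0.8516 - 6 = -14.516
grad_y = 2*8*-3.2026 + 3 = -48.2416
Step 2: Gradient step.
x_raw = -0.8516 - 0.05*-14.516 = -0.1258
y_raw = -3.2026 - 0.05*-48.2416 = -0.7905
Step 3: Project onto [-3, 1].
x_proj = clip(-0.1258) = -0.1258
y_proj = clip(-0.7905) = -0.7905
Step 4: Evaluate f.
f(-0.1258, -0.7905) = 3.4617


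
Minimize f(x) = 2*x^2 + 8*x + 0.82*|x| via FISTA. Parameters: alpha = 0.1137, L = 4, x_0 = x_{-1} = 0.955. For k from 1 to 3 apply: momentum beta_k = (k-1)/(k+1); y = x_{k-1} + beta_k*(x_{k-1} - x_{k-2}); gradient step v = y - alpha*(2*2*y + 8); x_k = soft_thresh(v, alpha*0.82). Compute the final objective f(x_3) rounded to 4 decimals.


FISTA on f(x) = 2*x^2 + 8*x + 0.82*|x|
L = 4, alpha = 0.1137
Iteration 1: beta = 0.0, y = 0.955 + 0.0*(0.955 - 0.955) = 0.955
  grad(y) = 11.82, v = y - alpha*grad = -0.3889
  prox(v) = soft_thresh(-0.3889, 0.0932) = -0.2957
Iteration 2: beta = 0.3333, y = -0.2957 + 0.3333*(-0.2957 - 0.955) = -0.7126
  grad(y) = 5.1496, v = y - alpha*grad = -1.2981
  prox(v) = soft_thresh(-1.2981, 0.0932) = -1.2049
Iteration 3: beta = 0.5, y = -1.2049 + 0.5*(-1.2049 + 0.2957) = -1.6595
  grad(y) = 1.3621, v = y - alpha*grad = -1.8143
  prox(v) = soft_thresh(-1.8143, 0.0932) = -1.7211
f(x_3) = 2*(-1.7211)^2 + 8*(-1.7211) + 0.82*|-1.7211| = -6.4331


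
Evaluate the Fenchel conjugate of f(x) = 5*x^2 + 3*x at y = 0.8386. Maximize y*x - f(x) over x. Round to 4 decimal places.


f*(y) = sup_x {y*x - a*x^2 - b*x} = sup_x {(y-b)*x - a*x^2}
FOC: (y - b) - 2a*x = 0 => x* = (y - b)/(2a)
x* = (0.8386 - 3)/(2*5) = -0.2161
f*(0.8386) = (y-b)^2/(4a) = (0.8386 - 3)^2/(4*5)
= 4.6716/20 = 0.2336


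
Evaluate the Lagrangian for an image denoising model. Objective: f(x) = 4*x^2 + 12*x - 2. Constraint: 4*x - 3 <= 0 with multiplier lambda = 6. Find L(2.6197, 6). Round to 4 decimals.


Step 1: Evaluate f(x).
f(2.6197) = 4*2.6197^2 + 12*2.6197 - 2 = 56.8877
Step 2: Evaluate g(x).
g(2.6197) = 4*2.6197 - 3 = 7.4788
Step 3: Compute Lagrangian.
L = 56.8877 + 6*7.4788 = 101.7605


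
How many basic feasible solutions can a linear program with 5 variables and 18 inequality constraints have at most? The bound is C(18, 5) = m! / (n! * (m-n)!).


Each vertex corresponds to some choice of n active constraints out of m, so the number of vertices is at most C(m, n) = m! / (n!(m-n)!).
m = 18, n = 5
Numerator: 18 * 17 * 16 * 15 * 14
Denominator: 5! = 120
C(18, 5) = 8568


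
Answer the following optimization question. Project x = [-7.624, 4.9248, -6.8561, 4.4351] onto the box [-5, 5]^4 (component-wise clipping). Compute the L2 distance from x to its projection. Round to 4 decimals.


Project each component onto [-5, 5].
clip(-7.624) = -5.0, clip(4.9248) = 4.9248, clip(-6.8561) = -5.0, clip(4.4351) = 4.4351
Projection = [-5.0, 4.9248, -5.0, 4.4351]
Squared diffs: [6.8854, 0.0, 3.4451, 0.0]
Distance = sqrt(10.3305) = 3.2141


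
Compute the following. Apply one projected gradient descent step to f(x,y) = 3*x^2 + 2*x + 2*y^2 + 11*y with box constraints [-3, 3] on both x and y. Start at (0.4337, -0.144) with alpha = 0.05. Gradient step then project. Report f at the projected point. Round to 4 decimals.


Step 1: Compute gradient at (0.4337, -0.144).
grad_x = 2*3*0.4337 + 2 = 4.6022
grad_y = 2*2*-0.144 + 11 = 10.424
Step 2: Gradient step.
x_raw = 0.4337 - 0.05*4.6022 = 0.2036
y_raw = -0.144 - 0.05*10.424 = -0.6652
Step 3: Project onto [-3, 3].
x_proj = clip(0.2036) = 0.2036
y_proj = clip(-0.6652) = -0.6652
Step 4: Evaluate f.
f(0.2036, -0.6652) = -5.9007


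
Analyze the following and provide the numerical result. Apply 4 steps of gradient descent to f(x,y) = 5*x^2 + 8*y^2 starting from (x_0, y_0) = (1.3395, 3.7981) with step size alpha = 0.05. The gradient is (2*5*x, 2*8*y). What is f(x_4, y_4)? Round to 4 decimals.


Gradient descent on f(x,y) = 5*x^2 + 8*y^2.
Starting point: (1.3395, 3.7981), alpha = 0.05
Step 1: grad_x = 2*5*1.3395 = 13.395, grad_y = 2*8*3.7981 = 60.7696
  x_1 = 1.3395 - 0.05*13.395 = 0.6698
  y_1 = 3.7981 - 0.05*60.7696 = 0.7596
Step 2: grad_x = 2*5*0.6698 = 6.6975, grad_y = 2*8*0.7596 = 12.1539
  x_2 = 0.6698 - 0.05*6.6975 = 0.3349
  y_2 = 0.7596 - 0.05*12.1539 = 0.1519
Step 3: grad_x = 2*5*0.3349 = 3.3488, grad_y = 2*8*0.1519 = 2.4308
  x_3 = 0.3349 - 0.05*3.3488 = 0.1674
  y_3 = 0.1519 - 0.05*2.4308 = 0.0304
Step 4: grad_x = 2*5*0.1674 = 1.6744, grad_y = 2*8*0.0304 = 0.4862
  x_4 = 0.1674 - 0.05*1.6744 = 0.0837
  y_4 = 0.0304 - 0.05*0.4862 = 0.0061
f(0.0837, 0.0061) = 5*0.0837^2 + 8*0.0061^2 = 0.0353


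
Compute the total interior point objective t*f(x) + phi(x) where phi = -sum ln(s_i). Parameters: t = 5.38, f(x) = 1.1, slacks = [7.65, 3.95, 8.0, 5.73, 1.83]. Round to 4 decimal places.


Step 1: Compute log-barrier.
ln values: [2.0347, 1.3737, 2.0794, 1.7457, 0.6043]
phi = -(2.0347 + 1.3737 + 2.0794 + 1.7457 + 0.6043) = -7.8379
Step 2: Compute augmented objective.
t*f(x) = 5.38*1.1 = 5.918
Total = 5.918 - 7.8379 = -1.9199


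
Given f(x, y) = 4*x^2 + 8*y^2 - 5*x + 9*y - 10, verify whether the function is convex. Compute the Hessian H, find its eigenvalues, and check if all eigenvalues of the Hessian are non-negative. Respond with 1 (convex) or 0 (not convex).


The Hessian of f(x,y) = 4*x^2 + 8*y^2 - 5*x + 9*y - 10 is:
H = [[8, 0], [0, 16]]
Trace = 8 + 16 = 24
Determinant = 8*16 - (0)^2 = 128
Discriminant = (24)^2 - 4*128 = 64.0
Eigenvalues: lambda_1 = 8.0, lambda_2 = 16.0
The function is convex.

1


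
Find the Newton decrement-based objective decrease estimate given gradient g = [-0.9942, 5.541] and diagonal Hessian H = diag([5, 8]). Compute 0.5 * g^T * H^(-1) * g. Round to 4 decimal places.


Step 1: H is diagonal, so H^(-1) * g = [-0.1988, 0.6926].
Step 2: g^T H^(-1) g = sum_i g_i^2 / H_ii
  = (-0.9942)^2/5 + (5.541)^2/8
  = 0.1977 + 3.8378 = 4.0355
Step 3: Objective decrease = 0.5 * g^T H^(-1) g = 2.0178


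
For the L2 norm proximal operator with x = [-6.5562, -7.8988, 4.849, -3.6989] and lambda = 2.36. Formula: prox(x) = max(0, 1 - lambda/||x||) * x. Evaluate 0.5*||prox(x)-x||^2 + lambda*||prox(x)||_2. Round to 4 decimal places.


Step 1: Compute ||x||.
||x|| = 11.9402
Step 2: Compute scaling factor.
scale = max(0, 1 - 2.36/11.9402) = 0.8023
Step 3: prox(x) = [-5.2604, -6.3376, 3.8906, -2.9678]
||prox(x)|| = 9.5802
Step 4: Proximal objective.
0.5*||prox-x||^2 = 2.7848
lambda*||prox|| = 22.6093
Total = 25.3942


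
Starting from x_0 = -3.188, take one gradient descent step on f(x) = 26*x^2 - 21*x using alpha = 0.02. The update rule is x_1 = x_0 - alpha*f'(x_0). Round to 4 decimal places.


We compute the gradient at x_0 and apply the update.
f'(x) = 52*x - 21
f'(-3.188) = 52*-3.188 - 21 = -186.776
x_1 = -3.188 - 0.02*-186.776 = 0.5475


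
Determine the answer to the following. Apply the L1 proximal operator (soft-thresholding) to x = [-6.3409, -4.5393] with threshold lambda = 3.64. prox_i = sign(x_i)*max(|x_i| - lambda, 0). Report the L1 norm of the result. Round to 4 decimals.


Soft-thresholding with lambda = 3.64:
prox(-6.3409) = sign(-6.3409)*max(|-6.3409| - 3.64, 0) = -2.7009
prox(-4.5393) = sign(-4.5393)*max(|-4.5393| - 3.64, 0) = -0.8993
prox(x) = [-2.7009, -0.8993]
||prox(x)||_1 = 2.7009 + 0.8993 = 3.6002


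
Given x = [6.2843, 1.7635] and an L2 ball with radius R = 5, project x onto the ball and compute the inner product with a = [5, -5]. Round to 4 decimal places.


Step 1: Compute ||x|| (intermediates to 6 decimals).
||x|| = sqrt(6.2843^2 + 1.7635^2) = 6.527048
Step 2: Project.
Since ||x|| > R, scale = R/||x|| = 5/6.527048 = 0.766043, proj(x) = scale * x
proj(x) = [4.814044, 1.350917]
Step 3: Dot product.
a^T * proj(x) = 5*4.814044 - 5*1.350917 = 17.3156


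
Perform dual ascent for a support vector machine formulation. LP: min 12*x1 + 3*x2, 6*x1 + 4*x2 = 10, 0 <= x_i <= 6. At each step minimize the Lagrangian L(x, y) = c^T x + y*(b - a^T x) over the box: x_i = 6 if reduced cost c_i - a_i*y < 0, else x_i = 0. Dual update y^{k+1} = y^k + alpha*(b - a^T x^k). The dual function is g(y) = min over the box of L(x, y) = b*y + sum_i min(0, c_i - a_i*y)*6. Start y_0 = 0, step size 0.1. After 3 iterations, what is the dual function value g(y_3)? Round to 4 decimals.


Dual ascent for LP: min 12*x1 + 3*x2, 6*x1 + 4*x2 = 10, 0 <= x_i <= 6
Step 1: y^k = 0.0, reduced costs: (12.0, 3.0)
  x^k = (0.0, 0.0), subgradient = b - a^T x = 10.0
  y^{k+1} = 0.0 + 0.1*10.0 = 1.0
Step 2: y^k = 1.0, reduced costs: (6.0, -1.0)
  x^k = (0.0, 6.0), subgradient = b - a^T x = -14.0
  y^{k+1} = 1.0 + 0.1*-14.0 = -0.4
Step 3: y^k = -0.4, reduced costs: (14.4, 4.6)
  x^k = (0.0, 0.0), subgradient = b - a^T x = 10.0
  y^{k+1} = -0.4 + 0.1*10.0 = 0.6
Dual objective at y_3 = 0.6: reduced costs (8.4, 0.6), box minimizer x = (0.0, 0.0)
g(y_3) = b*y + (c1 - a1*y)*x1 + (c2 - a2*y)*x2 = 10*0.6 + 8.4*0.0 + 0.6*0.0 = 6.0 + 0.0 + 0.0 = 6.0


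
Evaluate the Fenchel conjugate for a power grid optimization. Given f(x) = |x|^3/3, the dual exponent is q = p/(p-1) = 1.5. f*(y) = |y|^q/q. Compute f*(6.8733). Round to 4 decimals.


The conjugate exponent q satisfies 1/p + 1/q = 1.
p = 3, so q = 3/(3 - 1) = 1.5
|y|^q = 6.8733^1.5 = 18.0197
f*(6.8733) = 18.0197 / 1.5 = 12.0131


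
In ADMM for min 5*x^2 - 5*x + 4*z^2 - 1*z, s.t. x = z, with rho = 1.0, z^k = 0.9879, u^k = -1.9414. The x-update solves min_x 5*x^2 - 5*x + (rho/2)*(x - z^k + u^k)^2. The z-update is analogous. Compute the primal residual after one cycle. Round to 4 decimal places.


ADMM iteration with rho = 1.0, z^k = 0.9879, u^k = -1.9414
Step 1: x-update.
Minimize 5*x^2 - 5*x + (1.0/2)*(x - 0.9879 - 1.9414)^2
FOC: (2*5 + 1.0)*x = 5 + 1.0*(0.9879 + 1.9414)
x^{k+1} = 0.7208
Step 2: z-update.
Minimize 4*z^2 - 1*z + (1.0/2)*(0.7208 - z - 1.9414)^2
FOC: (2*4 + 1.0)*z = 1 + 1.0*(0.7208 - 1.9414)
z^{k+1} = -0.0245
Step 3: u-update.
u^{k+1} = -1.9414 + 0.7208 + 0.0245 = -1.196
Step 4: Primal residual = |0.7208 + 0.0245| = 0.7454


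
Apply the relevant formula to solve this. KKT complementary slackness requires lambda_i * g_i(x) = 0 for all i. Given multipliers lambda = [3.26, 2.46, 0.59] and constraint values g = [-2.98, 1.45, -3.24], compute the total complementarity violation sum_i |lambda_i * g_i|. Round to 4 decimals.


KKT complementary slackness check:
lambda_1 * g_1 = 3.26 * -2.98 = -9.7148
lambda_2 * g_2 = 2.46 * 1.45 = 3.567
lambda_3 * g_3 = 0.59 * -3.24 = -1.9116
Total violation = 9.7148 + 3.567 + 1.9116 = 15.1934


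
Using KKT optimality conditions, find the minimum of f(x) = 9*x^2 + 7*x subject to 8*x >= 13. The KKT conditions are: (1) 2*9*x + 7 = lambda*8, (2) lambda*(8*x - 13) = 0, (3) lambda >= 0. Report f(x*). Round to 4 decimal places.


Step 1: Try lambda = 0 (constraint inactive).
x_unc = -7/(2*9) = -0.3889
Check: 8*-0.3889 = -3.1112 < 13 -- violated!
Step 2: Constraint must be active: 8*x = 13
x* = 13/8 = 1.625
lambda = (2*9*1.625 + 7)/8 = 4.5313
Step 3: Compute optimal value.
f(x*) = 9*1.625^2 + 7*1.625 = 35.1406
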